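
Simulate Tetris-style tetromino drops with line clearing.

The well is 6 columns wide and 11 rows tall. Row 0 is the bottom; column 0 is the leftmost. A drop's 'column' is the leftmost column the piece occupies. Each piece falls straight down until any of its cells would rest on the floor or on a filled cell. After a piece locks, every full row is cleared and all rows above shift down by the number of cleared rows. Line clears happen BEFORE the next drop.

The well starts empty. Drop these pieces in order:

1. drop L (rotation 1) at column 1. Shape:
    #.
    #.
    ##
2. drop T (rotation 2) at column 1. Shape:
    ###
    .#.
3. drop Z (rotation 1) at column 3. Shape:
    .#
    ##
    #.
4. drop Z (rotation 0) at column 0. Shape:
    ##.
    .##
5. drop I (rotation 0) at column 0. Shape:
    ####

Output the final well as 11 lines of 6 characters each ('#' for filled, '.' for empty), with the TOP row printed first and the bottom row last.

Answer: ......
......
......
......
#####.
##.##.
.###..
.###..
.##...
.#....
.##...

Derivation:
Drop 1: L rot1 at col 1 lands with bottom-row=0; cleared 0 line(s) (total 0); column heights now [0 3 1 0 0 0], max=3
Drop 2: T rot2 at col 1 lands with bottom-row=2; cleared 0 line(s) (total 0); column heights now [0 4 4 4 0 0], max=4
Drop 3: Z rot1 at col 3 lands with bottom-row=4; cleared 0 line(s) (total 0); column heights now [0 4 4 6 7 0], max=7
Drop 4: Z rot0 at col 0 lands with bottom-row=4; cleared 0 line(s) (total 0); column heights now [6 6 5 6 7 0], max=7
Drop 5: I rot0 at col 0 lands with bottom-row=6; cleared 0 line(s) (total 0); column heights now [7 7 7 7 7 0], max=7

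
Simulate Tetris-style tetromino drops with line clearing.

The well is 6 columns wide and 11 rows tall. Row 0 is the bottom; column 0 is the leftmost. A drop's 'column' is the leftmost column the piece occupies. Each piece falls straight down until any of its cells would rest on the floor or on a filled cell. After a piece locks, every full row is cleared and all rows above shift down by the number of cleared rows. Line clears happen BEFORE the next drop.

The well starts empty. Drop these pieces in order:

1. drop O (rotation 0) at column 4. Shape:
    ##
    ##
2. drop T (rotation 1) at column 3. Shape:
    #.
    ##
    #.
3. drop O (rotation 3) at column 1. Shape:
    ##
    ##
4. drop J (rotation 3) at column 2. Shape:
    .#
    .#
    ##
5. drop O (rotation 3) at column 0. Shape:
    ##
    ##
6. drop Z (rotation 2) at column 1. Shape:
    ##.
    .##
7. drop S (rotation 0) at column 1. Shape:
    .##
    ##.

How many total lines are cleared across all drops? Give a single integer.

Drop 1: O rot0 at col 4 lands with bottom-row=0; cleared 0 line(s) (total 0); column heights now [0 0 0 0 2 2], max=2
Drop 2: T rot1 at col 3 lands with bottom-row=1; cleared 0 line(s) (total 0); column heights now [0 0 0 4 3 2], max=4
Drop 3: O rot3 at col 1 lands with bottom-row=0; cleared 0 line(s) (total 0); column heights now [0 2 2 4 3 2], max=4
Drop 4: J rot3 at col 2 lands with bottom-row=4; cleared 0 line(s) (total 0); column heights now [0 2 5 7 3 2], max=7
Drop 5: O rot3 at col 0 lands with bottom-row=2; cleared 0 line(s) (total 0); column heights now [4 4 5 7 3 2], max=7
Drop 6: Z rot2 at col 1 lands with bottom-row=7; cleared 0 line(s) (total 0); column heights now [4 9 9 8 3 2], max=9
Drop 7: S rot0 at col 1 lands with bottom-row=9; cleared 0 line(s) (total 0); column heights now [4 10 11 11 3 2], max=11

Answer: 0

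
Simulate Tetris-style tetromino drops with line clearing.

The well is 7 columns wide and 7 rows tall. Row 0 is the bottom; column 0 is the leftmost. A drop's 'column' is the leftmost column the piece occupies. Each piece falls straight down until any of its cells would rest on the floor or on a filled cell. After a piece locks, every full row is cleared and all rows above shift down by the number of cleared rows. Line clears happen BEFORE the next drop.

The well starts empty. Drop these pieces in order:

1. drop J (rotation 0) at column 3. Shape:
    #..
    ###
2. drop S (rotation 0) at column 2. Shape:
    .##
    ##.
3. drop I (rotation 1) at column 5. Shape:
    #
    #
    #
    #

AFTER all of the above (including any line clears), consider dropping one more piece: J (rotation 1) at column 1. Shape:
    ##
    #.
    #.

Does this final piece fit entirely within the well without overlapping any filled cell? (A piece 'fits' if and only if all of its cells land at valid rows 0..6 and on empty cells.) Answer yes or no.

Answer: yes

Derivation:
Drop 1: J rot0 at col 3 lands with bottom-row=0; cleared 0 line(s) (total 0); column heights now [0 0 0 2 1 1 0], max=2
Drop 2: S rot0 at col 2 lands with bottom-row=2; cleared 0 line(s) (total 0); column heights now [0 0 3 4 4 1 0], max=4
Drop 3: I rot1 at col 5 lands with bottom-row=1; cleared 0 line(s) (total 0); column heights now [0 0 3 4 4 5 0], max=5
Test piece J rot1 at col 1 (width 2): heights before test = [0 0 3 4 4 5 0]; fits = True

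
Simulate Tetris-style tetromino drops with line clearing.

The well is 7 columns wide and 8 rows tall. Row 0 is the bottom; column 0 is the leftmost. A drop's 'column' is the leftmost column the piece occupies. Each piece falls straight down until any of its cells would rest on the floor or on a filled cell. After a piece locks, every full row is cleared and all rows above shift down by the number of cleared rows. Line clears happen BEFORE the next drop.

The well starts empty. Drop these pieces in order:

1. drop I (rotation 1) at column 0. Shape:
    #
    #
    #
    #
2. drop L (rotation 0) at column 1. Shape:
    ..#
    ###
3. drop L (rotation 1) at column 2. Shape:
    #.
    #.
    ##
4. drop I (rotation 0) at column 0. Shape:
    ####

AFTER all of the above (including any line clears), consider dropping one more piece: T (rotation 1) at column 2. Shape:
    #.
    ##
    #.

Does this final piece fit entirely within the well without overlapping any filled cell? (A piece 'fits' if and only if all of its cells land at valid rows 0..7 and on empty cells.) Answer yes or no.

Answer: no

Derivation:
Drop 1: I rot1 at col 0 lands with bottom-row=0; cleared 0 line(s) (total 0); column heights now [4 0 0 0 0 0 0], max=4
Drop 2: L rot0 at col 1 lands with bottom-row=0; cleared 0 line(s) (total 0); column heights now [4 1 1 2 0 0 0], max=4
Drop 3: L rot1 at col 2 lands with bottom-row=2; cleared 0 line(s) (total 0); column heights now [4 1 5 3 0 0 0], max=5
Drop 4: I rot0 at col 0 lands with bottom-row=5; cleared 0 line(s) (total 0); column heights now [6 6 6 6 0 0 0], max=6
Test piece T rot1 at col 2 (width 2): heights before test = [6 6 6 6 0 0 0]; fits = False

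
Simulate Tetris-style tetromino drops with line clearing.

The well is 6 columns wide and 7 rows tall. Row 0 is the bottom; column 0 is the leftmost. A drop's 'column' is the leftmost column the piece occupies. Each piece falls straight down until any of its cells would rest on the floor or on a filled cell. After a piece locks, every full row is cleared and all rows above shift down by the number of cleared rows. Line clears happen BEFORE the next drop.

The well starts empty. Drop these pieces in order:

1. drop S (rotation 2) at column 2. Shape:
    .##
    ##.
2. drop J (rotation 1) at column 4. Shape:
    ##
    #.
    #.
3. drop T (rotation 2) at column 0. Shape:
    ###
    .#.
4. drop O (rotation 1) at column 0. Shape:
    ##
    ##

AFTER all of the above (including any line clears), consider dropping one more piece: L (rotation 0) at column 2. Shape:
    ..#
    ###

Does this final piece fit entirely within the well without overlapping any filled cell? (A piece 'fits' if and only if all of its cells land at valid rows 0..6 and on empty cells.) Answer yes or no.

Answer: yes

Derivation:
Drop 1: S rot2 at col 2 lands with bottom-row=0; cleared 0 line(s) (total 0); column heights now [0 0 1 2 2 0], max=2
Drop 2: J rot1 at col 4 lands with bottom-row=2; cleared 0 line(s) (total 0); column heights now [0 0 1 2 5 5], max=5
Drop 3: T rot2 at col 0 lands with bottom-row=0; cleared 0 line(s) (total 0); column heights now [2 2 2 2 5 5], max=5
Drop 4: O rot1 at col 0 lands with bottom-row=2; cleared 0 line(s) (total 0); column heights now [4 4 2 2 5 5], max=5
Test piece L rot0 at col 2 (width 3): heights before test = [4 4 2 2 5 5]; fits = True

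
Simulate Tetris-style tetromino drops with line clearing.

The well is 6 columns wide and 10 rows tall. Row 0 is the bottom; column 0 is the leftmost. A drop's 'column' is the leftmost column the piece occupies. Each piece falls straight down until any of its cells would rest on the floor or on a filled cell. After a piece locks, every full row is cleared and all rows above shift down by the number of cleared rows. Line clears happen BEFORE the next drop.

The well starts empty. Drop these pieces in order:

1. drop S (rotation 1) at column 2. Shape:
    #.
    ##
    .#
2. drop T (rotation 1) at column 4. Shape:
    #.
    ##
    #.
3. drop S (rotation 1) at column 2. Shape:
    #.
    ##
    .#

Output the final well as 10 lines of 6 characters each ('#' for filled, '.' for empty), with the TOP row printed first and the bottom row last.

Answer: ......
......
......
......
......
..#...
..##..
..###.
..####
...##.

Derivation:
Drop 1: S rot1 at col 2 lands with bottom-row=0; cleared 0 line(s) (total 0); column heights now [0 0 3 2 0 0], max=3
Drop 2: T rot1 at col 4 lands with bottom-row=0; cleared 0 line(s) (total 0); column heights now [0 0 3 2 3 2], max=3
Drop 3: S rot1 at col 2 lands with bottom-row=2; cleared 0 line(s) (total 0); column heights now [0 0 5 4 3 2], max=5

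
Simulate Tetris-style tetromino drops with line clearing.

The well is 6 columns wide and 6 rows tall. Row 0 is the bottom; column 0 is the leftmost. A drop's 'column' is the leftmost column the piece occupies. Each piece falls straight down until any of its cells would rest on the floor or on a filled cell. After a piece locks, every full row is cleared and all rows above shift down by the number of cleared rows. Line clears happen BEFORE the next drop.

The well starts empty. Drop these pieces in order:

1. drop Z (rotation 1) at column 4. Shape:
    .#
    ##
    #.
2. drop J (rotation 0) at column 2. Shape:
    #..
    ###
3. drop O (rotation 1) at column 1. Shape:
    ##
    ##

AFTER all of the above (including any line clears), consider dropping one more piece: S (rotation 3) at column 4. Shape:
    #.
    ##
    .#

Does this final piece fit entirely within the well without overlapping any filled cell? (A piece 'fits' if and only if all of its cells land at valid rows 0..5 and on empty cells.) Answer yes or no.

Answer: yes

Derivation:
Drop 1: Z rot1 at col 4 lands with bottom-row=0; cleared 0 line(s) (total 0); column heights now [0 0 0 0 2 3], max=3
Drop 2: J rot0 at col 2 lands with bottom-row=2; cleared 0 line(s) (total 0); column heights now [0 0 4 3 3 3], max=4
Drop 3: O rot1 at col 1 lands with bottom-row=4; cleared 0 line(s) (total 0); column heights now [0 6 6 3 3 3], max=6
Test piece S rot3 at col 4 (width 2): heights before test = [0 6 6 3 3 3]; fits = True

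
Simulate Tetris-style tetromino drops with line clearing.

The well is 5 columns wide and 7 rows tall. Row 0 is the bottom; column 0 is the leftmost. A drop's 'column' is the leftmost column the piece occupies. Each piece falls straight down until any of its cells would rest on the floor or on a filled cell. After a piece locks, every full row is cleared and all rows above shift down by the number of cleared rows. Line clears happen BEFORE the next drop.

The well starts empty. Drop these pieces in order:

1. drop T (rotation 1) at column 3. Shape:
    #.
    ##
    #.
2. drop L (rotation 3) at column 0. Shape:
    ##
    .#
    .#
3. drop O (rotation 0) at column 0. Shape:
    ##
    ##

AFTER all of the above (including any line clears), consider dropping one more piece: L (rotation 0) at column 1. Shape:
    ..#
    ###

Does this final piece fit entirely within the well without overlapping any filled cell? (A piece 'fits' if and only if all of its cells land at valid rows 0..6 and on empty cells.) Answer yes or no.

Answer: yes

Derivation:
Drop 1: T rot1 at col 3 lands with bottom-row=0; cleared 0 line(s) (total 0); column heights now [0 0 0 3 2], max=3
Drop 2: L rot3 at col 0 lands with bottom-row=0; cleared 0 line(s) (total 0); column heights now [3 3 0 3 2], max=3
Drop 3: O rot0 at col 0 lands with bottom-row=3; cleared 0 line(s) (total 0); column heights now [5 5 0 3 2], max=5
Test piece L rot0 at col 1 (width 3): heights before test = [5 5 0 3 2]; fits = True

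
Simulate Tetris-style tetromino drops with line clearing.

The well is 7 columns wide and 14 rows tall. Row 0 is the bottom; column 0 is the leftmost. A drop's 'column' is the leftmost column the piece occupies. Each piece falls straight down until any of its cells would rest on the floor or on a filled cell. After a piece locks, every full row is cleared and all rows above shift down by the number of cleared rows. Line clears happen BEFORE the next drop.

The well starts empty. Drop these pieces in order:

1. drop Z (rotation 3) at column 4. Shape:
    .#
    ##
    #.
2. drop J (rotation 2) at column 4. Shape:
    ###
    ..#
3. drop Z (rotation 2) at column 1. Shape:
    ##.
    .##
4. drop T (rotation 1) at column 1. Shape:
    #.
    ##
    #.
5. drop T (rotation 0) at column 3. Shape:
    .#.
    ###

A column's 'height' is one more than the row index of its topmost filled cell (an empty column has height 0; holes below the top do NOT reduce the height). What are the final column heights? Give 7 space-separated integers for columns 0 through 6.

Answer: 0 5 4 5 6 5 4

Derivation:
Drop 1: Z rot3 at col 4 lands with bottom-row=0; cleared 0 line(s) (total 0); column heights now [0 0 0 0 2 3 0], max=3
Drop 2: J rot2 at col 4 lands with bottom-row=2; cleared 0 line(s) (total 0); column heights now [0 0 0 0 4 4 4], max=4
Drop 3: Z rot2 at col 1 lands with bottom-row=0; cleared 0 line(s) (total 0); column heights now [0 2 2 1 4 4 4], max=4
Drop 4: T rot1 at col 1 lands with bottom-row=2; cleared 0 line(s) (total 0); column heights now [0 5 4 1 4 4 4], max=5
Drop 5: T rot0 at col 3 lands with bottom-row=4; cleared 0 line(s) (total 0); column heights now [0 5 4 5 6 5 4], max=6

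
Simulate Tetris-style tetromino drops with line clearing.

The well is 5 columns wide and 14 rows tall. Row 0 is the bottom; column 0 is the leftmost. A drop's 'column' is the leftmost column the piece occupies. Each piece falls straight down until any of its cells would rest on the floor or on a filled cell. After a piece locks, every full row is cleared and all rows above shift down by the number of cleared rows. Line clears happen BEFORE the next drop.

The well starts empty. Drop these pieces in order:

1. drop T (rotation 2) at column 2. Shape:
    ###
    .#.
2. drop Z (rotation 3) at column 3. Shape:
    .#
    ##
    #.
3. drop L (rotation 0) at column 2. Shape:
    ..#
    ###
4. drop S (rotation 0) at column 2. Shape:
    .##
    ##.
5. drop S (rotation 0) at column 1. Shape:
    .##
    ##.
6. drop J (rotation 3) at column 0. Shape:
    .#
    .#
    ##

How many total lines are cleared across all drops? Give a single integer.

Answer: 0

Derivation:
Drop 1: T rot2 at col 2 lands with bottom-row=0; cleared 0 line(s) (total 0); column heights now [0 0 2 2 2], max=2
Drop 2: Z rot3 at col 3 lands with bottom-row=2; cleared 0 line(s) (total 0); column heights now [0 0 2 4 5], max=5
Drop 3: L rot0 at col 2 lands with bottom-row=5; cleared 0 line(s) (total 0); column heights now [0 0 6 6 7], max=7
Drop 4: S rot0 at col 2 lands with bottom-row=6; cleared 0 line(s) (total 0); column heights now [0 0 7 8 8], max=8
Drop 5: S rot0 at col 1 lands with bottom-row=7; cleared 0 line(s) (total 0); column heights now [0 8 9 9 8], max=9
Drop 6: J rot3 at col 0 lands with bottom-row=8; cleared 0 line(s) (total 0); column heights now [9 11 9 9 8], max=11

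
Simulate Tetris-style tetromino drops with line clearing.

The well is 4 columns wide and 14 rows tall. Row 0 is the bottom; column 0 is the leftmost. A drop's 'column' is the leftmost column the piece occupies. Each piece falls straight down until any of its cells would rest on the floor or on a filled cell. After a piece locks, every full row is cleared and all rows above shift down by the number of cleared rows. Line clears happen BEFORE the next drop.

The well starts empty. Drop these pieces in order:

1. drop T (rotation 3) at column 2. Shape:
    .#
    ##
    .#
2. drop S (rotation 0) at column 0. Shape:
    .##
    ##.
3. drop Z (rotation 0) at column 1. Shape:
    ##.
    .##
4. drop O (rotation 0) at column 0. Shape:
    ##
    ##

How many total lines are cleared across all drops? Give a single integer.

Answer: 1

Derivation:
Drop 1: T rot3 at col 2 lands with bottom-row=0; cleared 0 line(s) (total 0); column heights now [0 0 2 3], max=3
Drop 2: S rot0 at col 0 lands with bottom-row=1; cleared 1 line(s) (total 1); column heights now [0 2 2 2], max=2
Drop 3: Z rot0 at col 1 lands with bottom-row=2; cleared 0 line(s) (total 1); column heights now [0 4 4 3], max=4
Drop 4: O rot0 at col 0 lands with bottom-row=4; cleared 0 line(s) (total 1); column heights now [6 6 4 3], max=6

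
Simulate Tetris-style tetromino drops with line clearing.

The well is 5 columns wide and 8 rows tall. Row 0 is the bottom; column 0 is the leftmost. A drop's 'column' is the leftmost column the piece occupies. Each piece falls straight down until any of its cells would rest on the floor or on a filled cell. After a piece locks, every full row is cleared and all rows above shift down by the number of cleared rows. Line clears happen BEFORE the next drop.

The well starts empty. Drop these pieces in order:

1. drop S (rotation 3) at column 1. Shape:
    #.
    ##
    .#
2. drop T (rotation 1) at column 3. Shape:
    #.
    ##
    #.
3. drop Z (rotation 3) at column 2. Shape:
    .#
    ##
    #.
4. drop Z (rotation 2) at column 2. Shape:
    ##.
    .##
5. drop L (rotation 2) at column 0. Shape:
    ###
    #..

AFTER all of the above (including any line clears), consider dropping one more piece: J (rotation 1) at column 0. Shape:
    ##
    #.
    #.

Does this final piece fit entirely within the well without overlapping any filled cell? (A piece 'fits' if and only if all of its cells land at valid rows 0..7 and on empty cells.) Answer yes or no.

Answer: no

Derivation:
Drop 1: S rot3 at col 1 lands with bottom-row=0; cleared 0 line(s) (total 0); column heights now [0 3 2 0 0], max=3
Drop 2: T rot1 at col 3 lands with bottom-row=0; cleared 0 line(s) (total 0); column heights now [0 3 2 3 2], max=3
Drop 3: Z rot3 at col 2 lands with bottom-row=2; cleared 0 line(s) (total 0); column heights now [0 3 4 5 2], max=5
Drop 4: Z rot2 at col 2 lands with bottom-row=5; cleared 0 line(s) (total 0); column heights now [0 3 7 7 6], max=7
Drop 5: L rot2 at col 0 lands with bottom-row=6; cleared 0 line(s) (total 0); column heights now [8 8 8 7 6], max=8
Test piece J rot1 at col 0 (width 2): heights before test = [8 8 8 7 6]; fits = False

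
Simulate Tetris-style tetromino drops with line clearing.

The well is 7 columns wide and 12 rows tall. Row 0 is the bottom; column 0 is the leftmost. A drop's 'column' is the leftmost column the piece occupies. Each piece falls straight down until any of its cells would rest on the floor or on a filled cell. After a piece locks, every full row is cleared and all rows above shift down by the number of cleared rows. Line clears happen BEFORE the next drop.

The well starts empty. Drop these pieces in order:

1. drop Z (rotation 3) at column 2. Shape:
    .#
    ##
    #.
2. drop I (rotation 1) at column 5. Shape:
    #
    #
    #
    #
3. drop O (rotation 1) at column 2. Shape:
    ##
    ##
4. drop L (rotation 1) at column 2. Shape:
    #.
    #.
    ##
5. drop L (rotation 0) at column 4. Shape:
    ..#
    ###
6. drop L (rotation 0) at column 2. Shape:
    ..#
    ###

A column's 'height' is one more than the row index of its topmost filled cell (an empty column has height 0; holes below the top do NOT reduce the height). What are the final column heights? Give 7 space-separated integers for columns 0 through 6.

Answer: 0 0 9 9 10 5 6

Derivation:
Drop 1: Z rot3 at col 2 lands with bottom-row=0; cleared 0 line(s) (total 0); column heights now [0 0 2 3 0 0 0], max=3
Drop 2: I rot1 at col 5 lands with bottom-row=0; cleared 0 line(s) (total 0); column heights now [0 0 2 3 0 4 0], max=4
Drop 3: O rot1 at col 2 lands with bottom-row=3; cleared 0 line(s) (total 0); column heights now [0 0 5 5 0 4 0], max=5
Drop 4: L rot1 at col 2 lands with bottom-row=5; cleared 0 line(s) (total 0); column heights now [0 0 8 6 0 4 0], max=8
Drop 5: L rot0 at col 4 lands with bottom-row=4; cleared 0 line(s) (total 0); column heights now [0 0 8 6 5 5 6], max=8
Drop 6: L rot0 at col 2 lands with bottom-row=8; cleared 0 line(s) (total 0); column heights now [0 0 9 9 10 5 6], max=10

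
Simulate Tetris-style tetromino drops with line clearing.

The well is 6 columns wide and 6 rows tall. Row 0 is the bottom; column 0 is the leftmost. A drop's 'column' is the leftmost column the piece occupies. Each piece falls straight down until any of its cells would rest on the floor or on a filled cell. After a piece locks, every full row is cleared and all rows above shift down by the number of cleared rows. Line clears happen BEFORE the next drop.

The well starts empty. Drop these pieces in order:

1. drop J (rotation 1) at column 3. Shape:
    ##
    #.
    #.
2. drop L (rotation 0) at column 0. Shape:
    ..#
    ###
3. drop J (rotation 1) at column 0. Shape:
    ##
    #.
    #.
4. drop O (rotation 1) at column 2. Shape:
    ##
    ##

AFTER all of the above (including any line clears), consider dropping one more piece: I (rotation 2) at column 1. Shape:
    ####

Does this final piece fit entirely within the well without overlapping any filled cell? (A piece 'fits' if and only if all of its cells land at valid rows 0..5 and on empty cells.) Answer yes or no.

Answer: yes

Derivation:
Drop 1: J rot1 at col 3 lands with bottom-row=0; cleared 0 line(s) (total 0); column heights now [0 0 0 3 3 0], max=3
Drop 2: L rot0 at col 0 lands with bottom-row=0; cleared 0 line(s) (total 0); column heights now [1 1 2 3 3 0], max=3
Drop 3: J rot1 at col 0 lands with bottom-row=1; cleared 0 line(s) (total 0); column heights now [4 4 2 3 3 0], max=4
Drop 4: O rot1 at col 2 lands with bottom-row=3; cleared 0 line(s) (total 0); column heights now [4 4 5 5 3 0], max=5
Test piece I rot2 at col 1 (width 4): heights before test = [4 4 5 5 3 0]; fits = True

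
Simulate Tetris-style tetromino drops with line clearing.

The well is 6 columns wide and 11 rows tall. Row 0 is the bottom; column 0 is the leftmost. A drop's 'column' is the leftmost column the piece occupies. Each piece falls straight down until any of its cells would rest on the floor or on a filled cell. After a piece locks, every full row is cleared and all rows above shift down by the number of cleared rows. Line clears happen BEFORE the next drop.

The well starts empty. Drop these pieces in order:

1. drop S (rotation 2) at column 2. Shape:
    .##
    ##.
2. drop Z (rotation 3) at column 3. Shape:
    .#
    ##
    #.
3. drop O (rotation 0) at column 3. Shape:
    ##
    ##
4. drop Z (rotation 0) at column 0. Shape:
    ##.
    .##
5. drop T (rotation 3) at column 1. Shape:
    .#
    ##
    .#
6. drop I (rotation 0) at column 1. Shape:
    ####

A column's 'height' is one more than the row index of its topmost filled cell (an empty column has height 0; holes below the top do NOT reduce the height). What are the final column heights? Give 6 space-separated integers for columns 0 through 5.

Drop 1: S rot2 at col 2 lands with bottom-row=0; cleared 0 line(s) (total 0); column heights now [0 0 1 2 2 0], max=2
Drop 2: Z rot3 at col 3 lands with bottom-row=2; cleared 0 line(s) (total 0); column heights now [0 0 1 4 5 0], max=5
Drop 3: O rot0 at col 3 lands with bottom-row=5; cleared 0 line(s) (total 0); column heights now [0 0 1 7 7 0], max=7
Drop 4: Z rot0 at col 0 lands with bottom-row=1; cleared 0 line(s) (total 0); column heights now [3 3 2 7 7 0], max=7
Drop 5: T rot3 at col 1 lands with bottom-row=2; cleared 0 line(s) (total 0); column heights now [3 4 5 7 7 0], max=7
Drop 6: I rot0 at col 1 lands with bottom-row=7; cleared 0 line(s) (total 0); column heights now [3 8 8 8 8 0], max=8

Answer: 3 8 8 8 8 0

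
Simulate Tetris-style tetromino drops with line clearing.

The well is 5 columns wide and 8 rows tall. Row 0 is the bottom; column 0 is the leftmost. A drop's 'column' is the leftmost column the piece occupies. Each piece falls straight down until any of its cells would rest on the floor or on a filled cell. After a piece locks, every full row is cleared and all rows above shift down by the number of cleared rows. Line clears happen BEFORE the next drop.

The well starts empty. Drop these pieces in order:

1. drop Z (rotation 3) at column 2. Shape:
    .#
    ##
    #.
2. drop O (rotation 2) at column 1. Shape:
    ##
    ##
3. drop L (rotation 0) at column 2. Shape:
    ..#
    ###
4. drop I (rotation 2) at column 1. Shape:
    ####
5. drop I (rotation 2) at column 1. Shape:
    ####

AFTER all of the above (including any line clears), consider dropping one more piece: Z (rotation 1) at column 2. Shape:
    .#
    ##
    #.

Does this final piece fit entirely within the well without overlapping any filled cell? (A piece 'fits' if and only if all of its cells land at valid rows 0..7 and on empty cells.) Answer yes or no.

Answer: no

Derivation:
Drop 1: Z rot3 at col 2 lands with bottom-row=0; cleared 0 line(s) (total 0); column heights now [0 0 2 3 0], max=3
Drop 2: O rot2 at col 1 lands with bottom-row=2; cleared 0 line(s) (total 0); column heights now [0 4 4 3 0], max=4
Drop 3: L rot0 at col 2 lands with bottom-row=4; cleared 0 line(s) (total 0); column heights now [0 4 5 5 6], max=6
Drop 4: I rot2 at col 1 lands with bottom-row=6; cleared 0 line(s) (total 0); column heights now [0 7 7 7 7], max=7
Drop 5: I rot2 at col 1 lands with bottom-row=7; cleared 0 line(s) (total 0); column heights now [0 8 8 8 8], max=8
Test piece Z rot1 at col 2 (width 2): heights before test = [0 8 8 8 8]; fits = False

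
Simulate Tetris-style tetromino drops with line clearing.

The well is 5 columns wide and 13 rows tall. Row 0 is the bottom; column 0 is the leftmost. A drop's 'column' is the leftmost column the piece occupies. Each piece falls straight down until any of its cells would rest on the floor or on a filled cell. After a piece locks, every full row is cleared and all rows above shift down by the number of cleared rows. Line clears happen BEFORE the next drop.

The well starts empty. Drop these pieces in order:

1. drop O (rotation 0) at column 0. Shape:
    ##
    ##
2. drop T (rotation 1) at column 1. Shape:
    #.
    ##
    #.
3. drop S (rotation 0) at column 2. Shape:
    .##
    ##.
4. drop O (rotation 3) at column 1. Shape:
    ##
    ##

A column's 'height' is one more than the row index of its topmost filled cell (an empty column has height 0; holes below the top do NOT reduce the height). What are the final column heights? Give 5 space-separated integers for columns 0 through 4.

Drop 1: O rot0 at col 0 lands with bottom-row=0; cleared 0 line(s) (total 0); column heights now [2 2 0 0 0], max=2
Drop 2: T rot1 at col 1 lands with bottom-row=2; cleared 0 line(s) (total 0); column heights now [2 5 4 0 0], max=5
Drop 3: S rot0 at col 2 lands with bottom-row=4; cleared 0 line(s) (total 0); column heights now [2 5 5 6 6], max=6
Drop 4: O rot3 at col 1 lands with bottom-row=5; cleared 0 line(s) (total 0); column heights now [2 7 7 6 6], max=7

Answer: 2 7 7 6 6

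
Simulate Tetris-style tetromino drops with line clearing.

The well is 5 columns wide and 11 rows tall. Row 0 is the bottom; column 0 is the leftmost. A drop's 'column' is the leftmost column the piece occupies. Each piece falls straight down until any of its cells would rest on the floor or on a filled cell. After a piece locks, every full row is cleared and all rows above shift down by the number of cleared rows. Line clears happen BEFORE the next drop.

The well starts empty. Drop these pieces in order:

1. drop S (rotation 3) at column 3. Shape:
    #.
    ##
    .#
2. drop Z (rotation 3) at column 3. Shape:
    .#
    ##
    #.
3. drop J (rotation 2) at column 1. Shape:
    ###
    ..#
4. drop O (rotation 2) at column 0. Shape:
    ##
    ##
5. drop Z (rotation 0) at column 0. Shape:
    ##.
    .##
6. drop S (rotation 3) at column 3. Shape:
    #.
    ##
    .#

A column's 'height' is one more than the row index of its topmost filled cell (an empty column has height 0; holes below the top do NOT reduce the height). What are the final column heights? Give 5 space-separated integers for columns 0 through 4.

Drop 1: S rot3 at col 3 lands with bottom-row=0; cleared 0 line(s) (total 0); column heights now [0 0 0 3 2], max=3
Drop 2: Z rot3 at col 3 lands with bottom-row=3; cleared 0 line(s) (total 0); column heights now [0 0 0 5 6], max=6
Drop 3: J rot2 at col 1 lands with bottom-row=5; cleared 0 line(s) (total 0); column heights now [0 7 7 7 6], max=7
Drop 4: O rot2 at col 0 lands with bottom-row=7; cleared 0 line(s) (total 0); column heights now [9 9 7 7 6], max=9
Drop 5: Z rot0 at col 0 lands with bottom-row=9; cleared 0 line(s) (total 0); column heights now [11 11 10 7 6], max=11
Drop 6: S rot3 at col 3 lands with bottom-row=6; cleared 0 line(s) (total 0); column heights now [11 11 10 9 8], max=11

Answer: 11 11 10 9 8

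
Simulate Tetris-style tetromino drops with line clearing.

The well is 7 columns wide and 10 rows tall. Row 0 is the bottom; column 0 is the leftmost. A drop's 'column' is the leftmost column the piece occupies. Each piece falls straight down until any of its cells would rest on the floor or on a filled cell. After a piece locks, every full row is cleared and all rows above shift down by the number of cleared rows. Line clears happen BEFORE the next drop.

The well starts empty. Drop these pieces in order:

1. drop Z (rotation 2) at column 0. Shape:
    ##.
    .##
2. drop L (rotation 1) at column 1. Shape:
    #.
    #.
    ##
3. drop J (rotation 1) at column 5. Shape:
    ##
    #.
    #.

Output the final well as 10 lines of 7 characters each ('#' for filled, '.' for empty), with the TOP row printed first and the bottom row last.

Answer: .......
.......
.......
.......
.......
.#.....
.#.....
.##..##
##...#.
.##..#.

Derivation:
Drop 1: Z rot2 at col 0 lands with bottom-row=0; cleared 0 line(s) (total 0); column heights now [2 2 1 0 0 0 0], max=2
Drop 2: L rot1 at col 1 lands with bottom-row=2; cleared 0 line(s) (total 0); column heights now [2 5 3 0 0 0 0], max=5
Drop 3: J rot1 at col 5 lands with bottom-row=0; cleared 0 line(s) (total 0); column heights now [2 5 3 0 0 3 3], max=5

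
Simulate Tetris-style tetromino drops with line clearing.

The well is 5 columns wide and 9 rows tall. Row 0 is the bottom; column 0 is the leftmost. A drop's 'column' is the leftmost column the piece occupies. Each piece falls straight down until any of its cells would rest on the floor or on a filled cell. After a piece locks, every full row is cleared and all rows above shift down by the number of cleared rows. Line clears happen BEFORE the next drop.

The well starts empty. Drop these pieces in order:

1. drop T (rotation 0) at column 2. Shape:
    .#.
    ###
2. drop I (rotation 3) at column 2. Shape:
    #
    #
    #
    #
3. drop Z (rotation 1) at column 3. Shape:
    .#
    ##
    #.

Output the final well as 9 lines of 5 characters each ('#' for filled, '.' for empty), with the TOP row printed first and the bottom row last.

Drop 1: T rot0 at col 2 lands with bottom-row=0; cleared 0 line(s) (total 0); column heights now [0 0 1 2 1], max=2
Drop 2: I rot3 at col 2 lands with bottom-row=1; cleared 0 line(s) (total 0); column heights now [0 0 5 2 1], max=5
Drop 3: Z rot1 at col 3 lands with bottom-row=2; cleared 0 line(s) (total 0); column heights now [0 0 5 4 5], max=5

Answer: .....
.....
.....
.....
..#.#
..###
..##.
..##.
..###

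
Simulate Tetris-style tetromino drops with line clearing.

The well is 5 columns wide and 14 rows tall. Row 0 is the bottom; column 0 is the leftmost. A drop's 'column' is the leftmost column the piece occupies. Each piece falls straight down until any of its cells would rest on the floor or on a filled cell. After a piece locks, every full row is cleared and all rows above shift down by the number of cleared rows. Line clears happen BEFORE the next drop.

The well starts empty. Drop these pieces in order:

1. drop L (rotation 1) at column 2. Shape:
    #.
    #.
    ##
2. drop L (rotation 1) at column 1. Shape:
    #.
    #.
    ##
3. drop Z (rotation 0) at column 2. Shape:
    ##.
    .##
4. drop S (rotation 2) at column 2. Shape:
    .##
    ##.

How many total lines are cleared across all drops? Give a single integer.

Drop 1: L rot1 at col 2 lands with bottom-row=0; cleared 0 line(s) (total 0); column heights now [0 0 3 1 0], max=3
Drop 2: L rot1 at col 1 lands with bottom-row=3; cleared 0 line(s) (total 0); column heights now [0 6 4 1 0], max=6
Drop 3: Z rot0 at col 2 lands with bottom-row=3; cleared 0 line(s) (total 0); column heights now [0 6 5 5 4], max=6
Drop 4: S rot2 at col 2 lands with bottom-row=5; cleared 0 line(s) (total 0); column heights now [0 6 6 7 7], max=7

Answer: 0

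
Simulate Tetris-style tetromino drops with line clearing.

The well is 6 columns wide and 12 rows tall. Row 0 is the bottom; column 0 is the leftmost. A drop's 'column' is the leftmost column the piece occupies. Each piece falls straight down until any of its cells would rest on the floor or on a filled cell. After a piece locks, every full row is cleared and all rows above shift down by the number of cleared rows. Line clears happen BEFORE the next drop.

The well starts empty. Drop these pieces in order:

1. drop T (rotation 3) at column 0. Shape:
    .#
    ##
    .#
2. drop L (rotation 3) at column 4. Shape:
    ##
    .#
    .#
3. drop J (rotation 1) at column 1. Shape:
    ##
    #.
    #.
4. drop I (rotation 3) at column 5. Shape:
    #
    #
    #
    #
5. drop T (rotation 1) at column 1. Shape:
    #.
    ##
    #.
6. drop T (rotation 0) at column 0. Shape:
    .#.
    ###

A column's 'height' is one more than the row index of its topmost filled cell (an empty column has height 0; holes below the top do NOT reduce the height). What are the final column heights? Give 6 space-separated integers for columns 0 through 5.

Answer: 10 11 10 0 3 7

Derivation:
Drop 1: T rot3 at col 0 lands with bottom-row=0; cleared 0 line(s) (total 0); column heights now [2 3 0 0 0 0], max=3
Drop 2: L rot3 at col 4 lands with bottom-row=0; cleared 0 line(s) (total 0); column heights now [2 3 0 0 3 3], max=3
Drop 3: J rot1 at col 1 lands with bottom-row=3; cleared 0 line(s) (total 0); column heights now [2 6 6 0 3 3], max=6
Drop 4: I rot3 at col 5 lands with bottom-row=3; cleared 0 line(s) (total 0); column heights now [2 6 6 0 3 7], max=7
Drop 5: T rot1 at col 1 lands with bottom-row=6; cleared 0 line(s) (total 0); column heights now [2 9 8 0 3 7], max=9
Drop 6: T rot0 at col 0 lands with bottom-row=9; cleared 0 line(s) (total 0); column heights now [10 11 10 0 3 7], max=11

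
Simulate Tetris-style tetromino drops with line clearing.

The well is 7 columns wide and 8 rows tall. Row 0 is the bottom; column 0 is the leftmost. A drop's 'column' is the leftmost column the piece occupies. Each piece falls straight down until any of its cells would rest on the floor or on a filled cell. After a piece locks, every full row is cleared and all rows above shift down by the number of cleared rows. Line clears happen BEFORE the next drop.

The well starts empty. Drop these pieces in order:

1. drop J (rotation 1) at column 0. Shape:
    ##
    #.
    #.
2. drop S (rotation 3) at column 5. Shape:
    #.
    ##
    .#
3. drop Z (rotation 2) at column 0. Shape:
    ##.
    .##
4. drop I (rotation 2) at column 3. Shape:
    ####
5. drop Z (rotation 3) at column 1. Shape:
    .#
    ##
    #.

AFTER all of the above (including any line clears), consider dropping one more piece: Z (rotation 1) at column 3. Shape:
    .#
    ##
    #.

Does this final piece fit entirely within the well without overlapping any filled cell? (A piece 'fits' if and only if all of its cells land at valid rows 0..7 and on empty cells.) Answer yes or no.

Answer: yes

Derivation:
Drop 1: J rot1 at col 0 lands with bottom-row=0; cleared 0 line(s) (total 0); column heights now [3 3 0 0 0 0 0], max=3
Drop 2: S rot3 at col 5 lands with bottom-row=0; cleared 0 line(s) (total 0); column heights now [3 3 0 0 0 3 2], max=3
Drop 3: Z rot2 at col 0 lands with bottom-row=3; cleared 0 line(s) (total 0); column heights now [5 5 4 0 0 3 2], max=5
Drop 4: I rot2 at col 3 lands with bottom-row=3; cleared 0 line(s) (total 0); column heights now [5 5 4 4 4 4 4], max=5
Drop 5: Z rot3 at col 1 lands with bottom-row=5; cleared 0 line(s) (total 0); column heights now [5 7 8 4 4 4 4], max=8
Test piece Z rot1 at col 3 (width 2): heights before test = [5 7 8 4 4 4 4]; fits = True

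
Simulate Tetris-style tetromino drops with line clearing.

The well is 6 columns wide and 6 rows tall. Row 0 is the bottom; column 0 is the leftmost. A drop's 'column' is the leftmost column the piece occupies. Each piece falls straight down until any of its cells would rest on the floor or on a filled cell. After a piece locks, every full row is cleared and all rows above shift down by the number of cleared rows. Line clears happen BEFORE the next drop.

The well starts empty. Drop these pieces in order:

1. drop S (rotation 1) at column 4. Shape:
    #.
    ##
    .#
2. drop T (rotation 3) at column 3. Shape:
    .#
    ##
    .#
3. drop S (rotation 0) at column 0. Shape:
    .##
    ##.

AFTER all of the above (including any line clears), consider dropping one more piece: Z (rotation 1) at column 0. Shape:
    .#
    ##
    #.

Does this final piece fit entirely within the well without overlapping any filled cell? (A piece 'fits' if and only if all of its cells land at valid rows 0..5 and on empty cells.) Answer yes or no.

Drop 1: S rot1 at col 4 lands with bottom-row=0; cleared 0 line(s) (total 0); column heights now [0 0 0 0 3 2], max=3
Drop 2: T rot3 at col 3 lands with bottom-row=3; cleared 0 line(s) (total 0); column heights now [0 0 0 5 6 2], max=6
Drop 3: S rot0 at col 0 lands with bottom-row=0; cleared 0 line(s) (total 0); column heights now [1 2 2 5 6 2], max=6
Test piece Z rot1 at col 0 (width 2): heights before test = [1 2 2 5 6 2]; fits = True

Answer: yes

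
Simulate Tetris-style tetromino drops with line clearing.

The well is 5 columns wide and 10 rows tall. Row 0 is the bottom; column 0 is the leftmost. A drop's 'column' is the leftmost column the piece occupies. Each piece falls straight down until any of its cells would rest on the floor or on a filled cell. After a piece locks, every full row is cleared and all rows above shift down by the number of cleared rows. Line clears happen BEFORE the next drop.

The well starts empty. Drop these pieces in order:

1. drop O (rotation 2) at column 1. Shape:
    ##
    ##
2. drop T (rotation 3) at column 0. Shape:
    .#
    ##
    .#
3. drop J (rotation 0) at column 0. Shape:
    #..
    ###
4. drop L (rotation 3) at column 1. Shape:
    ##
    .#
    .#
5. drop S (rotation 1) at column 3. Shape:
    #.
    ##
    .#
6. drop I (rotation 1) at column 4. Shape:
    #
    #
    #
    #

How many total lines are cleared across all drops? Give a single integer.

Drop 1: O rot2 at col 1 lands with bottom-row=0; cleared 0 line(s) (total 0); column heights now [0 2 2 0 0], max=2
Drop 2: T rot3 at col 0 lands with bottom-row=2; cleared 0 line(s) (total 0); column heights now [4 5 2 0 0], max=5
Drop 3: J rot0 at col 0 lands with bottom-row=5; cleared 0 line(s) (total 0); column heights now [7 6 6 0 0], max=7
Drop 4: L rot3 at col 1 lands with bottom-row=6; cleared 0 line(s) (total 0); column heights now [7 9 9 0 0], max=9
Drop 5: S rot1 at col 3 lands with bottom-row=0; cleared 0 line(s) (total 0); column heights now [7 9 9 3 2], max=9
Drop 6: I rot1 at col 4 lands with bottom-row=2; cleared 0 line(s) (total 0); column heights now [7 9 9 3 6], max=9

Answer: 0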